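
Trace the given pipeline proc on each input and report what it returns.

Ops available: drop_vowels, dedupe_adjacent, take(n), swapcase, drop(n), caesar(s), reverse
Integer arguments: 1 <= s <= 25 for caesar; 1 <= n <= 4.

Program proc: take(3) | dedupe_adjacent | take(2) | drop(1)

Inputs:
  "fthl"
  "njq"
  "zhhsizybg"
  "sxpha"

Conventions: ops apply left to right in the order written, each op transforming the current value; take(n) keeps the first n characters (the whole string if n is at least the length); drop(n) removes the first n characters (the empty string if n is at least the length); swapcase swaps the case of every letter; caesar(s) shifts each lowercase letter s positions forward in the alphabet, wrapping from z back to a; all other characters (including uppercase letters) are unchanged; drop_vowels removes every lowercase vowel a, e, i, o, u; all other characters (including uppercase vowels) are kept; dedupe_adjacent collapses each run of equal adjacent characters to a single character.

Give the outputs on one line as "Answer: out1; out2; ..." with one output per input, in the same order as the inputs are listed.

"t"; "j"; "h"; "x"

Execution, op by op:
  "fthl" -> "fth" -> "fth" -> "ft" -> "t"
  "njq" -> "njq" -> "njq" -> "nj" -> "j"
  "zhhsizybg" -> "zhh" -> "zh" -> "zh" -> "h"
  "sxpha" -> "sxp" -> "sxp" -> "sx" -> "x"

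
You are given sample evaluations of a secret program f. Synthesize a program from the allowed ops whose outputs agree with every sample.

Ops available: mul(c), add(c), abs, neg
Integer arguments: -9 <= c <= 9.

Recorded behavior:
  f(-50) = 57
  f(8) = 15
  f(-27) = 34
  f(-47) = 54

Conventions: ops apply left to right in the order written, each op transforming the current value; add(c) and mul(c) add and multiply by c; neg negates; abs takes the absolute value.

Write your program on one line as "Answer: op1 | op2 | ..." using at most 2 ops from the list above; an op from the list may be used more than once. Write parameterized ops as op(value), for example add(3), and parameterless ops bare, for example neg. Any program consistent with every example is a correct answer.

abs | add(7)

Check, running the answer program on each example:
  -50 -> 50 -> 57
  8 -> 8 -> 15
  -27 -> 27 -> 34
  -47 -> 47 -> 54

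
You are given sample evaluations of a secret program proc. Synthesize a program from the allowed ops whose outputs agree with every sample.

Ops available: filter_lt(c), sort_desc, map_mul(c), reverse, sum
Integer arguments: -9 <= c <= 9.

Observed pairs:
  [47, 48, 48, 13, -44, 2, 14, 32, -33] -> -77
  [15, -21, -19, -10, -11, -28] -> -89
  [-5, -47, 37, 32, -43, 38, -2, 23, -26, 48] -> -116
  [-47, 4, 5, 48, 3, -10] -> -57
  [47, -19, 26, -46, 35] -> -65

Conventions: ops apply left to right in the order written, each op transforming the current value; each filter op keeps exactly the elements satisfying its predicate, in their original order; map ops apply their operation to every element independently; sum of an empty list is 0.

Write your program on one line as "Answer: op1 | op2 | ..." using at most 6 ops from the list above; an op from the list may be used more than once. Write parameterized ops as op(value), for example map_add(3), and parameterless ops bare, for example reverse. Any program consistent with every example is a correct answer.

filter_lt(5) | filter_lt(3) | filter_lt(-6) | reverse | sort_desc | sum

Check, running the answer program on each example:
  [47, 48, 48, 13, -44, 2, 14, 32, -33] -> [-44, 2, -33] -> [-44, 2, -33] -> [-44, -33] -> [-33, -44] -> [-33, -44] -> -77
  [15, -21, -19, -10, -11, -28] -> [-21, -19, -10, -11, -28] -> [-21, -19, -10, -11, -28] -> [-21, -19, -10, -11, -28] -> [-28, -11, -10, -19, -21] -> [-10, -11, -19, -21, -28] -> -89
  [-5, -47, 37, 32, -43, 38, -2, 23, -26, 48] -> [-5, -47, -43, -2, -26] -> [-5, -47, -43, -2, -26] -> [-47, -43, -26] -> [-26, -43, -47] -> [-26, -43, -47] -> -116
  [-47, 4, 5, 48, 3, -10] -> [-47, 4, 3, -10] -> [-47, -10] -> [-47, -10] -> [-10, -47] -> [-10, -47] -> -57
  [47, -19, 26, -46, 35] -> [-19, -46] -> [-19, -46] -> [-19, -46] -> [-46, -19] -> [-19, -46] -> -65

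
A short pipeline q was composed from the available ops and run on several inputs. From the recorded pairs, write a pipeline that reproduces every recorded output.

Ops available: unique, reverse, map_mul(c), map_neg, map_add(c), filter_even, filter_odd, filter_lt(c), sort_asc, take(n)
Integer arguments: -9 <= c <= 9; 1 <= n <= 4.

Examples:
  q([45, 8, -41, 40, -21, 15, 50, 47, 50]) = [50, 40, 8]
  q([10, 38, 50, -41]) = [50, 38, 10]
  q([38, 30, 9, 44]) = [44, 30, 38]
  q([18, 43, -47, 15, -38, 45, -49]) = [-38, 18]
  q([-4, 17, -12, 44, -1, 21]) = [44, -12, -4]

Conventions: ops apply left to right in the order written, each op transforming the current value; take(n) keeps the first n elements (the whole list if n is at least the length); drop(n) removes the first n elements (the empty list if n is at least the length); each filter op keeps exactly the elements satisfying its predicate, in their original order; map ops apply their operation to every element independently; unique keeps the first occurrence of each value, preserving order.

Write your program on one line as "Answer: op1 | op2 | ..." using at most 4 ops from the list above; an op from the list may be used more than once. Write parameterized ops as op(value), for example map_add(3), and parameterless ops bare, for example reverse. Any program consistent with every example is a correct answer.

reverse | unique | filter_even

Check, running the answer program on each example:
  [45, 8, -41, 40, -21, 15, 50, 47, 50] -> [50, 47, 50, 15, -21, 40, -41, 8, 45] -> [50, 47, 15, -21, 40, -41, 8, 45] -> [50, 40, 8]
  [10, 38, 50, -41] -> [-41, 50, 38, 10] -> [-41, 50, 38, 10] -> [50, 38, 10]
  [38, 30, 9, 44] -> [44, 9, 30, 38] -> [44, 9, 30, 38] -> [44, 30, 38]
  [18, 43, -47, 15, -38, 45, -49] -> [-49, 45, -38, 15, -47, 43, 18] -> [-49, 45, -38, 15, -47, 43, 18] -> [-38, 18]
  [-4, 17, -12, 44, -1, 21] -> [21, -1, 44, -12, 17, -4] -> [21, -1, 44, -12, 17, -4] -> [44, -12, -4]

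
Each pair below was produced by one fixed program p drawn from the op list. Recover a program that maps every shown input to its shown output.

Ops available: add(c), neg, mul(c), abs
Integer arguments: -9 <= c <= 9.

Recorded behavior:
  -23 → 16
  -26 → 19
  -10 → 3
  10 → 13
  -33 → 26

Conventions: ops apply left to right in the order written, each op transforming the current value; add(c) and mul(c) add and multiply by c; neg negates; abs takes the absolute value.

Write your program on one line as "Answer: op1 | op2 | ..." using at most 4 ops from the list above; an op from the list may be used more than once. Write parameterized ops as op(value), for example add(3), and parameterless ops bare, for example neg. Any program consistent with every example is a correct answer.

add(5) | abs | add(-2)

Check, running the answer program on each example:
  -23 -> -18 -> 18 -> 16
  -26 -> -21 -> 21 -> 19
  -10 -> -5 -> 5 -> 3
  10 -> 15 -> 15 -> 13
  -33 -> -28 -> 28 -> 26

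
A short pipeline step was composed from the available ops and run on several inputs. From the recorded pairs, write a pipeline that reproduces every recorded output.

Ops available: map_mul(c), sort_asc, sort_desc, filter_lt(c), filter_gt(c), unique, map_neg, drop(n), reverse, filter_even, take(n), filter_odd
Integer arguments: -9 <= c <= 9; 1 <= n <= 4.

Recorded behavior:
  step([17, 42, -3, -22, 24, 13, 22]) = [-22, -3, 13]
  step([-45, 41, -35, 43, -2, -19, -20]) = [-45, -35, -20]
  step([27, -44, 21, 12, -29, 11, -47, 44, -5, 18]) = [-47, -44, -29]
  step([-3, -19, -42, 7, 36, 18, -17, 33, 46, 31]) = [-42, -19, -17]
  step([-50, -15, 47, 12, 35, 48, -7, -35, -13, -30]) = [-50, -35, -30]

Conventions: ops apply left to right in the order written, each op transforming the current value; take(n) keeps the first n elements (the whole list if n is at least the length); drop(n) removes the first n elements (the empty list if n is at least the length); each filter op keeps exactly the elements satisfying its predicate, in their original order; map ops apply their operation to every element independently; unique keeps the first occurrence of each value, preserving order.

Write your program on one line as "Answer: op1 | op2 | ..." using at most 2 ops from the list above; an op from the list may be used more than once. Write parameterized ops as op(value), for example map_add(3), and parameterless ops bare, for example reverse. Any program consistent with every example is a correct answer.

sort_asc | take(3)

Check, running the answer program on each example:
  [17, 42, -3, -22, 24, 13, 22] -> [-22, -3, 13, 17, 22, 24, 42] -> [-22, -3, 13]
  [-45, 41, -35, 43, -2, -19, -20] -> [-45, -35, -20, -19, -2, 41, 43] -> [-45, -35, -20]
  [27, -44, 21, 12, -29, 11, -47, 44, -5, 18] -> [-47, -44, -29, -5, 11, 12, 18, 21, 27, 44] -> [-47, -44, -29]
  [-3, -19, -42, 7, 36, 18, -17, 33, 46, 31] -> [-42, -19, -17, -3, 7, 18, 31, 33, 36, 46] -> [-42, -19, -17]
  [-50, -15, 47, 12, 35, 48, -7, -35, -13, -30] -> [-50, -35, -30, -15, -13, -7, 12, 35, 47, 48] -> [-50, -35, -30]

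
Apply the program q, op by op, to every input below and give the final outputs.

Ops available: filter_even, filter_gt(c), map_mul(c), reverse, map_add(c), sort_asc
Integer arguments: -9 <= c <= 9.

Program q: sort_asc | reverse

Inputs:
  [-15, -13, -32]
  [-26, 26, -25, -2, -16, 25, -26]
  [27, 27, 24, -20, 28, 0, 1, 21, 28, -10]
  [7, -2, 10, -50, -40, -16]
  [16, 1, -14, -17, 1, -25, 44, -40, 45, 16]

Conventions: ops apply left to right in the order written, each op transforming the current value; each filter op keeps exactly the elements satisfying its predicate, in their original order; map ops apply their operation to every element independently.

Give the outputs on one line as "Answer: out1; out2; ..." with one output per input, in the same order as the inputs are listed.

Execution, op by op:
  [-15, -13, -32] -> [-32, -15, -13] -> [-13, -15, -32]
  [-26, 26, -25, -2, -16, 25, -26] -> [-26, -26, -25, -16, -2, 25, 26] -> [26, 25, -2, -16, -25, -26, -26]
  [27, 27, 24, -20, 28, 0, 1, 21, 28, -10] -> [-20, -10, 0, 1, 21, 24, 27, 27, 28, 28] -> [28, 28, 27, 27, 24, 21, 1, 0, -10, -20]
  [7, -2, 10, -50, -40, -16] -> [-50, -40, -16, -2, 7, 10] -> [10, 7, -2, -16, -40, -50]
  [16, 1, -14, -17, 1, -25, 44, -40, 45, 16] -> [-40, -25, -17, -14, 1, 1, 16, 16, 44, 45] -> [45, 44, 16, 16, 1, 1, -14, -17, -25, -40]

[-13, -15, -32]; [26, 25, -2, -16, -25, -26, -26]; [28, 28, 27, 27, 24, 21, 1, 0, -10, -20]; [10, 7, -2, -16, -40, -50]; [45, 44, 16, 16, 1, 1, -14, -17, -25, -40]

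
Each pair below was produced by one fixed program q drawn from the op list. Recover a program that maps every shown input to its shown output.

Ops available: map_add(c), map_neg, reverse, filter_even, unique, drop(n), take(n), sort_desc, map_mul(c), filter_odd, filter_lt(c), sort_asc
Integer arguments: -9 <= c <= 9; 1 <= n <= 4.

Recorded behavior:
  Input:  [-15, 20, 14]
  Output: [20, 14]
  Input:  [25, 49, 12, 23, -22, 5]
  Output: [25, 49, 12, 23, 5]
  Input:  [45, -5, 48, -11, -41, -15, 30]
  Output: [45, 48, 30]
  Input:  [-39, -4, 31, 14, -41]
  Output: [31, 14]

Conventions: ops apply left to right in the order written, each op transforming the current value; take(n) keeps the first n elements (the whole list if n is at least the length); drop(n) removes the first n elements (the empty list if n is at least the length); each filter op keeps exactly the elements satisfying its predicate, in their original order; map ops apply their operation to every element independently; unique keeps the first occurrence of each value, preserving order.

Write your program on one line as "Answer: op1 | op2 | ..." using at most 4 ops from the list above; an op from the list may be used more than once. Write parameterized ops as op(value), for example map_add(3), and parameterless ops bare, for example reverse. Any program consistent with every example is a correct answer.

map_neg | filter_lt(2) | map_neg

Check, running the answer program on each example:
  [-15, 20, 14] -> [15, -20, -14] -> [-20, -14] -> [20, 14]
  [25, 49, 12, 23, -22, 5] -> [-25, -49, -12, -23, 22, -5] -> [-25, -49, -12, -23, -5] -> [25, 49, 12, 23, 5]
  [45, -5, 48, -11, -41, -15, 30] -> [-45, 5, -48, 11, 41, 15, -30] -> [-45, -48, -30] -> [45, 48, 30]
  [-39, -4, 31, 14, -41] -> [39, 4, -31, -14, 41] -> [-31, -14] -> [31, 14]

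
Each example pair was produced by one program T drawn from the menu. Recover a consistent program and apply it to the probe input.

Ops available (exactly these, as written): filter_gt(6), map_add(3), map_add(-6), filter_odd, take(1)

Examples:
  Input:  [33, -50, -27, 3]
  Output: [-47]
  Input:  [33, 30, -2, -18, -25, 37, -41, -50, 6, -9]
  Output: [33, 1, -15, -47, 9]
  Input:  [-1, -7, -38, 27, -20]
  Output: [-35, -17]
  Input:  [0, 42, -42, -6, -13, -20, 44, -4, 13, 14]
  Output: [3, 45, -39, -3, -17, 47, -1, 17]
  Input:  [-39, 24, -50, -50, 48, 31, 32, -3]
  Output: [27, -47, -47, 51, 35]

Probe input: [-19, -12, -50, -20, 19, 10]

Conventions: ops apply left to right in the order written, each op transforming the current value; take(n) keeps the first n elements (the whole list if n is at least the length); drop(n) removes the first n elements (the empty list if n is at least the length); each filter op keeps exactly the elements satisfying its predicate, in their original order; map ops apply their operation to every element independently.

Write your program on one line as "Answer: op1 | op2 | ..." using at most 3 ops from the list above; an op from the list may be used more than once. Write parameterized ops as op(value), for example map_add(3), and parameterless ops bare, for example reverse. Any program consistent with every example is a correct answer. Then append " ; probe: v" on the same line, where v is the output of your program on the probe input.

map_add(3) | filter_odd ; probe: [-9, -47, -17, 13]

Check, running the answer program on each example:
  [33, -50, -27, 3] -> [36, -47, -24, 6] -> [-47]
  [33, 30, -2, -18, -25, 37, -41, -50, 6, -9] -> [36, 33, 1, -15, -22, 40, -38, -47, 9, -6] -> [33, 1, -15, -47, 9]
  [-1, -7, -38, 27, -20] -> [2, -4, -35, 30, -17] -> [-35, -17]
  [0, 42, -42, -6, -13, -20, 44, -4, 13, 14] -> [3, 45, -39, -3, -10, -17, 47, -1, 16, 17] -> [3, 45, -39, -3, -17, 47, -1, 17]
  [-39, 24, -50, -50, 48, 31, 32, -3] -> [-36, 27, -47, -47, 51, 34, 35, 0] -> [27, -47, -47, 51, 35]
  probe: [-19, -12, -50, -20, 19, 10] -> [-16, -9, -47, -17, 22, 13] -> [-9, -47, -17, 13]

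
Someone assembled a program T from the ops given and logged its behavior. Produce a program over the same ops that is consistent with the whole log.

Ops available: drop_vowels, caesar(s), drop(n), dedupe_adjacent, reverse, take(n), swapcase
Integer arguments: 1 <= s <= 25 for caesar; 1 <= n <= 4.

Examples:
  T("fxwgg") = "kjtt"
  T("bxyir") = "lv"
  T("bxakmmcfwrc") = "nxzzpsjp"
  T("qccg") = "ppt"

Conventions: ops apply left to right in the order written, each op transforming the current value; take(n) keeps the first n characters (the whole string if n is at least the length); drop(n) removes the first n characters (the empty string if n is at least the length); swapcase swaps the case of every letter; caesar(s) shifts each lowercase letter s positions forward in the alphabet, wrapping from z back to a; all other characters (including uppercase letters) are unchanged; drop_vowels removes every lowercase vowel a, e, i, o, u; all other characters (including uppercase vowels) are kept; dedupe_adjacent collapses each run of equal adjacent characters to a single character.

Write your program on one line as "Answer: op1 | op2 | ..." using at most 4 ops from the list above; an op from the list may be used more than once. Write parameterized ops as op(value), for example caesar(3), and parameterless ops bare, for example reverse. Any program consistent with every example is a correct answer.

caesar(13) | drop_vowels | drop(1)

Check, running the answer program on each example:
  "fxwgg" -> "skjtt" -> "skjtt" -> "kjtt"
  "bxyir" -> "oklve" -> "klv" -> "lv"
  "bxakmmcfwrc" -> "oknxzzpsjep" -> "knxzzpsjp" -> "nxzzpsjp"
  "qccg" -> "dppt" -> "dppt" -> "ppt"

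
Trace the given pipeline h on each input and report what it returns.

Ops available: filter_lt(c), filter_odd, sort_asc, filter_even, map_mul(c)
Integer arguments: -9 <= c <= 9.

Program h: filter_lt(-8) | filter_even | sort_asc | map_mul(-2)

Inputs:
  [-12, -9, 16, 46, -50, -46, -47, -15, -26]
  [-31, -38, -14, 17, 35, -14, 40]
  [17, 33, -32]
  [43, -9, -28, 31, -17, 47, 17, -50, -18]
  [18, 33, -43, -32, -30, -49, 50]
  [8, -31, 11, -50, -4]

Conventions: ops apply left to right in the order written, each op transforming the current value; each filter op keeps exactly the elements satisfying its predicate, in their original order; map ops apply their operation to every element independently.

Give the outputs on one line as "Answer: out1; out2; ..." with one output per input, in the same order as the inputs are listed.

Execution, op by op:
  [-12, -9, 16, 46, -50, -46, -47, -15, -26] -> [-12, -9, -50, -46, -47, -15, -26] -> [-12, -50, -46, -26] -> [-50, -46, -26, -12] -> [100, 92, 52, 24]
  [-31, -38, -14, 17, 35, -14, 40] -> [-31, -38, -14, -14] -> [-38, -14, -14] -> [-38, -14, -14] -> [76, 28, 28]
  [17, 33, -32] -> [-32] -> [-32] -> [-32] -> [64]
  [43, -9, -28, 31, -17, 47, 17, -50, -18] -> [-9, -28, -17, -50, -18] -> [-28, -50, -18] -> [-50, -28, -18] -> [100, 56, 36]
  [18, 33, -43, -32, -30, -49, 50] -> [-43, -32, -30, -49] -> [-32, -30] -> [-32, -30] -> [64, 60]
  [8, -31, 11, -50, -4] -> [-31, -50] -> [-50] -> [-50] -> [100]

[100, 92, 52, 24]; [76, 28, 28]; [64]; [100, 56, 36]; [64, 60]; [100]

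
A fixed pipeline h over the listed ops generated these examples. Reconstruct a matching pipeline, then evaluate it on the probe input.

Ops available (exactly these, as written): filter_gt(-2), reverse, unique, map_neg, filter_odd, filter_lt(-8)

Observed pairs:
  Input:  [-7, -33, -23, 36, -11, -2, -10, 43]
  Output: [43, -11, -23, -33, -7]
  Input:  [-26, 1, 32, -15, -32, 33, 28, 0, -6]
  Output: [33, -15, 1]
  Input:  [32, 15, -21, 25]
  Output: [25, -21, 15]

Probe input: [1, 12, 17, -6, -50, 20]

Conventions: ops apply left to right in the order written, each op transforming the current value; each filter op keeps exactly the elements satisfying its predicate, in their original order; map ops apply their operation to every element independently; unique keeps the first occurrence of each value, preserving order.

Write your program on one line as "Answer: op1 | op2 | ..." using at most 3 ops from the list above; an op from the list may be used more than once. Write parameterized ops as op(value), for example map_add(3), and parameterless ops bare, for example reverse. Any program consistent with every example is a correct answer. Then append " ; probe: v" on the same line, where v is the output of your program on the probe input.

reverse | filter_odd ; probe: [17, 1]

Check, running the answer program on each example:
  [-7, -33, -23, 36, -11, -2, -10, 43] -> [43, -10, -2, -11, 36, -23, -33, -7] -> [43, -11, -23, -33, -7]
  [-26, 1, 32, -15, -32, 33, 28, 0, -6] -> [-6, 0, 28, 33, -32, -15, 32, 1, -26] -> [33, -15, 1]
  [32, 15, -21, 25] -> [25, -21, 15, 32] -> [25, -21, 15]
  probe: [1, 12, 17, -6, -50, 20] -> [20, -50, -6, 17, 12, 1] -> [17, 1]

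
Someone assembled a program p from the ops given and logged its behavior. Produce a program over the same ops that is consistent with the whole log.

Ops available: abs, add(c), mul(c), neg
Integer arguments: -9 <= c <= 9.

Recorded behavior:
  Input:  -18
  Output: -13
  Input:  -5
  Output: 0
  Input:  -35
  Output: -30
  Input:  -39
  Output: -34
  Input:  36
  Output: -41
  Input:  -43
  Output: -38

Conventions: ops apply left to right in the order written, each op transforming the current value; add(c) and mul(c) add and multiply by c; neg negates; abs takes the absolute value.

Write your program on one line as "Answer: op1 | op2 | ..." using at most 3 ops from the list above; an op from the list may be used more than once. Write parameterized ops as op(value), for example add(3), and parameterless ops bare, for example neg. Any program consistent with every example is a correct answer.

add(5) | abs | neg

Check, running the answer program on each example:
  -18 -> -13 -> 13 -> -13
  -5 -> 0 -> 0 -> 0
  -35 -> -30 -> 30 -> -30
  -39 -> -34 -> 34 -> -34
  36 -> 41 -> 41 -> -41
  -43 -> -38 -> 38 -> -38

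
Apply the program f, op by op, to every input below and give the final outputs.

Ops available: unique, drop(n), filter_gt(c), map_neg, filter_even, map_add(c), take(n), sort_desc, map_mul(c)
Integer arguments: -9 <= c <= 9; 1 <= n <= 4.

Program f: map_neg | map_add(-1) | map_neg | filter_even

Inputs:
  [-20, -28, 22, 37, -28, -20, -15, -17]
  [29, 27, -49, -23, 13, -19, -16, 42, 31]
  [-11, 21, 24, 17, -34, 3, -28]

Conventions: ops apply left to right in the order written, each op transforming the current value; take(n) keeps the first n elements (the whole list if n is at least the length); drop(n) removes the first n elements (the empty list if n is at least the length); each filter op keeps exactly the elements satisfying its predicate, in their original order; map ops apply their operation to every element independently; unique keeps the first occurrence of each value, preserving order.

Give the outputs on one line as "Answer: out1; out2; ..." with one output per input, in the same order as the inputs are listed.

Execution, op by op:
  [-20, -28, 22, 37, -28, -20, -15, -17] -> [20, 28, -22, -37, 28, 20, 15, 17] -> [19, 27, -23, -38, 27, 19, 14, 16] -> [-19, -27, 23, 38, -27, -19, -14, -16] -> [38, -14, -16]
  [29, 27, -49, -23, 13, -19, -16, 42, 31] -> [-29, -27, 49, 23, -13, 19, 16, -42, -31] -> [-30, -28, 48, 22, -14, 18, 15, -43, -32] -> [30, 28, -48, -22, 14, -18, -15, 43, 32] -> [30, 28, -48, -22, 14, -18, 32]
  [-11, 21, 24, 17, -34, 3, -28] -> [11, -21, -24, -17, 34, -3, 28] -> [10, -22, -25, -18, 33, -4, 27] -> [-10, 22, 25, 18, -33, 4, -27] -> [-10, 22, 18, 4]

[38, -14, -16]; [30, 28, -48, -22, 14, -18, 32]; [-10, 22, 18, 4]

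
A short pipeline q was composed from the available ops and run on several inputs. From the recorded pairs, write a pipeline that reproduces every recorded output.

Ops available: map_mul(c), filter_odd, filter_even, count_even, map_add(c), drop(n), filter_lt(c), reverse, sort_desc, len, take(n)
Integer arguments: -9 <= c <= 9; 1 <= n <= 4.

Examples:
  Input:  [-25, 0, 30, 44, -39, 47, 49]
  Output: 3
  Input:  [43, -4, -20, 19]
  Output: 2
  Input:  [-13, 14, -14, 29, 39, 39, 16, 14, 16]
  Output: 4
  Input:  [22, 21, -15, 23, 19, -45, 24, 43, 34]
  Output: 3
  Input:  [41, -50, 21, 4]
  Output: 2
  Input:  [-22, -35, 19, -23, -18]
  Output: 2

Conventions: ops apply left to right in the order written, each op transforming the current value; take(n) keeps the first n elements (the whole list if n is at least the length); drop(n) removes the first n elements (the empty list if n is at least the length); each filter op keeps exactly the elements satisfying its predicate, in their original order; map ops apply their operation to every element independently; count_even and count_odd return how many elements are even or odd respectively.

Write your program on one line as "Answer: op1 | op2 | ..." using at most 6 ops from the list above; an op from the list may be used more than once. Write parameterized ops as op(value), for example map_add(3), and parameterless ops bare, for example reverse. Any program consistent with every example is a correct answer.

map_add(-2) | reverse | filter_even | take(4) | len

Check, running the answer program on each example:
  [-25, 0, 30, 44, -39, 47, 49] -> [-27, -2, 28, 42, -41, 45, 47] -> [47, 45, -41, 42, 28, -2, -27] -> [42, 28, -2] -> [42, 28, -2] -> 3
  [43, -4, -20, 19] -> [41, -6, -22, 17] -> [17, -22, -6, 41] -> [-22, -6] -> [-22, -6] -> 2
  [-13, 14, -14, 29, 39, 39, 16, 14, 16] -> [-15, 12, -16, 27, 37, 37, 14, 12, 14] -> [14, 12, 14, 37, 37, 27, -16, 12, -15] -> [14, 12, 14, -16, 12] -> [14, 12, 14, -16] -> 4
  [22, 21, -15, 23, 19, -45, 24, 43, 34] -> [20, 19, -17, 21, 17, -47, 22, 41, 32] -> [32, 41, 22, -47, 17, 21, -17, 19, 20] -> [32, 22, 20] -> [32, 22, 20] -> 3
  [41, -50, 21, 4] -> [39, -52, 19, 2] -> [2, 19, -52, 39] -> [2, -52] -> [2, -52] -> 2
  [-22, -35, 19, -23, -18] -> [-24, -37, 17, -25, -20] -> [-20, -25, 17, -37, -24] -> [-20, -24] -> [-20, -24] -> 2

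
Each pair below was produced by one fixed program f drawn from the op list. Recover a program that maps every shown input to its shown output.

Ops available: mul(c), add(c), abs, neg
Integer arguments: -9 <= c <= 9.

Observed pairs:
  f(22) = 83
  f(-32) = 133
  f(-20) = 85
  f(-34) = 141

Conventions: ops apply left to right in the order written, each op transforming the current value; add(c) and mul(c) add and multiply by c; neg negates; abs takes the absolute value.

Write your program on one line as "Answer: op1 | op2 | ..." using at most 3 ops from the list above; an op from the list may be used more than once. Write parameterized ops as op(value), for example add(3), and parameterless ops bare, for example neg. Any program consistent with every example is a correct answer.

mul(4) | add(-5) | abs

Check, running the answer program on each example:
  22 -> 88 -> 83 -> 83
  -32 -> -128 -> -133 -> 133
  -20 -> -80 -> -85 -> 85
  -34 -> -136 -> -141 -> 141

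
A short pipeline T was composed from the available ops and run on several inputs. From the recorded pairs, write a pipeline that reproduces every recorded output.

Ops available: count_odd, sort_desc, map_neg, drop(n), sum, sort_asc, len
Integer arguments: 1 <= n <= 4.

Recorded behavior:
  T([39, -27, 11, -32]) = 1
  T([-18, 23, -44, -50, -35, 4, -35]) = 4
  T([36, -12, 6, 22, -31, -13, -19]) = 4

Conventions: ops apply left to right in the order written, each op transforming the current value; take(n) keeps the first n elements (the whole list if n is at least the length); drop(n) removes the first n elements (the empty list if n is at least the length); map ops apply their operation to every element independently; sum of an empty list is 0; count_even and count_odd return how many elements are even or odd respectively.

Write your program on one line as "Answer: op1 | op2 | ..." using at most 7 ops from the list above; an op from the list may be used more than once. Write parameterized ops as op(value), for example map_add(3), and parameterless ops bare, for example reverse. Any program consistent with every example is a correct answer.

map_neg | drop(2) | sort_asc | sort_desc | drop(1) | len

Check, running the answer program on each example:
  [39, -27, 11, -32] -> [-39, 27, -11, 32] -> [-11, 32] -> [-11, 32] -> [32, -11] -> [-11] -> 1
  [-18, 23, -44, -50, -35, 4, -35] -> [18, -23, 44, 50, 35, -4, 35] -> [44, 50, 35, -4, 35] -> [-4, 35, 35, 44, 50] -> [50, 44, 35, 35, -4] -> [44, 35, 35, -4] -> 4
  [36, -12, 6, 22, -31, -13, -19] -> [-36, 12, -6, -22, 31, 13, 19] -> [-6, -22, 31, 13, 19] -> [-22, -6, 13, 19, 31] -> [31, 19, 13, -6, -22] -> [19, 13, -6, -22] -> 4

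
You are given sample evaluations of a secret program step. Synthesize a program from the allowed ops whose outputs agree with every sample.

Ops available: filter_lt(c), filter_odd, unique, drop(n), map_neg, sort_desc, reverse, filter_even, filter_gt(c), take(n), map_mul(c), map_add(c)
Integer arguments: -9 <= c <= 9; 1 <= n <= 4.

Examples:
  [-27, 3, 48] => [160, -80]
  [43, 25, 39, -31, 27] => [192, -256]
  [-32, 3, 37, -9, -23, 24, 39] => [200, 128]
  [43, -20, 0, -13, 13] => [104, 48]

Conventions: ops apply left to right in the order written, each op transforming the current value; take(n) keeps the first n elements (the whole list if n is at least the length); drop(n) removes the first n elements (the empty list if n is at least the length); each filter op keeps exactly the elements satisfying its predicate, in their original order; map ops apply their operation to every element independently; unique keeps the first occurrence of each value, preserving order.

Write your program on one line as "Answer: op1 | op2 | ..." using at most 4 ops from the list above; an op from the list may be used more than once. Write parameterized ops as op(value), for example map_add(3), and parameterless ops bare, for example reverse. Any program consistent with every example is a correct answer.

map_add(7) | map_mul(-8) | sort_desc | take(2)

Check, running the answer program on each example:
  [-27, 3, 48] -> [-20, 10, 55] -> [160, -80, -440] -> [160, -80, -440] -> [160, -80]
  [43, 25, 39, -31, 27] -> [50, 32, 46, -24, 34] -> [-400, -256, -368, 192, -272] -> [192, -256, -272, -368, -400] -> [192, -256]
  [-32, 3, 37, -9, -23, 24, 39] -> [-25, 10, 44, -2, -16, 31, 46] -> [200, -80, -352, 16, 128, -248, -368] -> [200, 128, 16, -80, -248, -352, -368] -> [200, 128]
  [43, -20, 0, -13, 13] -> [50, -13, 7, -6, 20] -> [-400, 104, -56, 48, -160] -> [104, 48, -56, -160, -400] -> [104, 48]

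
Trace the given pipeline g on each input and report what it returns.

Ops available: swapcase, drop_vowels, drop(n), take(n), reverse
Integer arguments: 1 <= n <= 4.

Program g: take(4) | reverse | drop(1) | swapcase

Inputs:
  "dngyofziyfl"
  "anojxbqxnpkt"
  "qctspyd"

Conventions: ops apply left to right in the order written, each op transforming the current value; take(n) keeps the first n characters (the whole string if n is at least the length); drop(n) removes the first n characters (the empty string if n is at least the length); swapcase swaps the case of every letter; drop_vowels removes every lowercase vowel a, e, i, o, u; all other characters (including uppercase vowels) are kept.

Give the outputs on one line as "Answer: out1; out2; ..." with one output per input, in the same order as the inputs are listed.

"GND"; "ONA"; "TCQ"

Execution, op by op:
  "dngyofziyfl" -> "dngy" -> "ygnd" -> "gnd" -> "GND"
  "anojxbqxnpkt" -> "anoj" -> "jona" -> "ona" -> "ONA"
  "qctspyd" -> "qcts" -> "stcq" -> "tcq" -> "TCQ"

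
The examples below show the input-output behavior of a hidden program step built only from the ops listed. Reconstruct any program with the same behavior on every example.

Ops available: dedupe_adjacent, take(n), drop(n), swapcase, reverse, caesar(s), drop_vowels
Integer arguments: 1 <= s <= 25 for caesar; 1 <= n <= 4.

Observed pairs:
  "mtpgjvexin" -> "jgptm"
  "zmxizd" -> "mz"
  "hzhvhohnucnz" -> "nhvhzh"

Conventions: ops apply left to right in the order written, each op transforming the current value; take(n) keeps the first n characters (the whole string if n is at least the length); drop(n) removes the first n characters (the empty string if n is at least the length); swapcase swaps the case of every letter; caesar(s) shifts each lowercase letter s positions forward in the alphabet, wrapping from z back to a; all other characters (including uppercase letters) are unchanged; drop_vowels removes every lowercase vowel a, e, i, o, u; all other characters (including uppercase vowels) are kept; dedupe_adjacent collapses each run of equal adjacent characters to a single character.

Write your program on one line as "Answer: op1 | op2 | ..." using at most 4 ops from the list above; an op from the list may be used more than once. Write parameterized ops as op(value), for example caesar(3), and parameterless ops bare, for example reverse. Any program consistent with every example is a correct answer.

drop_vowels | reverse | dedupe_adjacent | drop(3)

Check, running the answer program on each example:
  "mtpgjvexin" -> "mtpgjvxn" -> "nxvjgptm" -> "nxvjgptm" -> "jgptm"
  "zmxizd" -> "zmxzd" -> "dzxmz" -> "dzxmz" -> "mz"
  "hzhvhohnucnz" -> "hzhvhhncnz" -> "zncnhhvhzh" -> "zncnhvhzh" -> "nhvhzh"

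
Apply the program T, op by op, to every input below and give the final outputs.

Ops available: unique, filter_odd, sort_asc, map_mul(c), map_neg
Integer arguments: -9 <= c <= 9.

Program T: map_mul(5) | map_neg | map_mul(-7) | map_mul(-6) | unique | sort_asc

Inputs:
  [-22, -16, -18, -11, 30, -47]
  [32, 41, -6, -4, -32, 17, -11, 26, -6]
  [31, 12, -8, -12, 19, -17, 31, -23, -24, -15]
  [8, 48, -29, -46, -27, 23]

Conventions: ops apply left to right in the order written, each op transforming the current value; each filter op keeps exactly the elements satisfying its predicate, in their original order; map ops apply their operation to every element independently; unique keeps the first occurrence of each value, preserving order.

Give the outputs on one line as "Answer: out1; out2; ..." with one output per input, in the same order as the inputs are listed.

Execution, op by op:
  [-22, -16, -18, -11, 30, -47] -> [-110, -80, -90, -55, 150, -235] -> [110, 80, 90, 55, -150, 235] -> [-770, -560, -630, -385, 1050, -1645] -> [4620, 3360, 3780, 2310, -6300, 9870] -> [4620, 3360, 3780, 2310, -6300, 9870] -> [-6300, 2310, 3360, 3780, 4620, 9870]
  [32, 41, -6, -4, -32, 17, -11, 26, -6] -> [160, 205, -30, -20, -160, 85, -55, 130, -30] -> [-160, -205, 30, 20, 160, -85, 55, -130, 30] -> [1120, 1435, -210, -140, -1120, 595, -385, 910, -210] -> [-6720, -8610, 1260, 840, 6720, -3570, 2310, -5460, 1260] -> [-6720, -8610, 1260, 840, 6720, -3570, 2310, -5460] -> [-8610, -6720, -5460, -3570, 840, 1260, 2310, 6720]
  [31, 12, -8, -12, 19, -17, 31, -23, -24, -15] -> [155, 60, -40, -60, 95, -85, 155, -115, -120, -75] -> [-155, -60, 40, 60, -95, 85, -155, 115, 120, 75] -> [1085, 420, -280, -420, 665, -595, 1085, -805, -840, -525] -> [-6510, -2520, 1680, 2520, -3990, 3570, -6510, 4830, 5040, 3150] -> [-6510, -2520, 1680, 2520, -3990, 3570, 4830, 5040, 3150] -> [-6510, -3990, -2520, 1680, 2520, 3150, 3570, 4830, 5040]
  [8, 48, -29, -46, -27, 23] -> [40, 240, -145, -230, -135, 115] -> [-40, -240, 145, 230, 135, -115] -> [280, 1680, -1015, -1610, -945, 805] -> [-1680, -10080, 6090, 9660, 5670, -4830] -> [-1680, -10080, 6090, 9660, 5670, -4830] -> [-10080, -4830, -1680, 5670, 6090, 9660]

[-6300, 2310, 3360, 3780, 4620, 9870]; [-8610, -6720, -5460, -3570, 840, 1260, 2310, 6720]; [-6510, -3990, -2520, 1680, 2520, 3150, 3570, 4830, 5040]; [-10080, -4830, -1680, 5670, 6090, 9660]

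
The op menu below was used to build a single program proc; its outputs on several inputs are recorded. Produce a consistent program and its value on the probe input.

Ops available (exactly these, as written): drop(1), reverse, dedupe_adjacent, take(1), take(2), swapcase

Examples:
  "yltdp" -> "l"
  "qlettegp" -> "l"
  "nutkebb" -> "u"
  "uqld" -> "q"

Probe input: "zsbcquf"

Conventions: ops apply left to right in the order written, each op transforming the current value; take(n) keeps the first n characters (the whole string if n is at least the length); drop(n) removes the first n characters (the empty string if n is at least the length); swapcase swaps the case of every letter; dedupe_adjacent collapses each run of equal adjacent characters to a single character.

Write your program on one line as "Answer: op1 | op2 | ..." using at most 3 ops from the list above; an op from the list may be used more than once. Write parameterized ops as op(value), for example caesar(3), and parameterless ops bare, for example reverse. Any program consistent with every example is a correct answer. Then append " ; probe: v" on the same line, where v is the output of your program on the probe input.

drop(1) | take(2) | take(1) ; probe: "s"

Check, running the answer program on each example:
  "yltdp" -> "ltdp" -> "lt" -> "l"
  "qlettegp" -> "lettegp" -> "le" -> "l"
  "nutkebb" -> "utkebb" -> "ut" -> "u"
  "uqld" -> "qld" -> "ql" -> "q"
  probe: "zsbcquf" -> "sbcquf" -> "sb" -> "s"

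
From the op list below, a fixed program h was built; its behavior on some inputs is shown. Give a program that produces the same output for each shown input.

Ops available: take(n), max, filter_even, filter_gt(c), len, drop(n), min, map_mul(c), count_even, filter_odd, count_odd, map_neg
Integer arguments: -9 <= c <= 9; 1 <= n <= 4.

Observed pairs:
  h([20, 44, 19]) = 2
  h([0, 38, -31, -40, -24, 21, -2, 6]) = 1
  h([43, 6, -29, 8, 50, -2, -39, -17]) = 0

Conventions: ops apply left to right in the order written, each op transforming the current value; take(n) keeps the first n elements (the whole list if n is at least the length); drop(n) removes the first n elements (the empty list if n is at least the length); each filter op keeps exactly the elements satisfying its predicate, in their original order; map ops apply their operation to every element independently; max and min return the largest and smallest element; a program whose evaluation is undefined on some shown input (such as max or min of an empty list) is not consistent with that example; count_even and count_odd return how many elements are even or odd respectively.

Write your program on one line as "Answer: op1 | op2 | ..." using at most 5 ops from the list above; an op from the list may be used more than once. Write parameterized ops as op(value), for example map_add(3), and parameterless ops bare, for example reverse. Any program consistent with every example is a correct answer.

take(3) | filter_gt(4) | filter_even | filter_gt(8) | len

Check, running the answer program on each example:
  [20, 44, 19] -> [20, 44, 19] -> [20, 44, 19] -> [20, 44] -> [20, 44] -> 2
  [0, 38, -31, -40, -24, 21, -2, 6] -> [0, 38, -31] -> [38] -> [38] -> [38] -> 1
  [43, 6, -29, 8, 50, -2, -39, -17] -> [43, 6, -29] -> [43, 6] -> [6] -> [] -> 0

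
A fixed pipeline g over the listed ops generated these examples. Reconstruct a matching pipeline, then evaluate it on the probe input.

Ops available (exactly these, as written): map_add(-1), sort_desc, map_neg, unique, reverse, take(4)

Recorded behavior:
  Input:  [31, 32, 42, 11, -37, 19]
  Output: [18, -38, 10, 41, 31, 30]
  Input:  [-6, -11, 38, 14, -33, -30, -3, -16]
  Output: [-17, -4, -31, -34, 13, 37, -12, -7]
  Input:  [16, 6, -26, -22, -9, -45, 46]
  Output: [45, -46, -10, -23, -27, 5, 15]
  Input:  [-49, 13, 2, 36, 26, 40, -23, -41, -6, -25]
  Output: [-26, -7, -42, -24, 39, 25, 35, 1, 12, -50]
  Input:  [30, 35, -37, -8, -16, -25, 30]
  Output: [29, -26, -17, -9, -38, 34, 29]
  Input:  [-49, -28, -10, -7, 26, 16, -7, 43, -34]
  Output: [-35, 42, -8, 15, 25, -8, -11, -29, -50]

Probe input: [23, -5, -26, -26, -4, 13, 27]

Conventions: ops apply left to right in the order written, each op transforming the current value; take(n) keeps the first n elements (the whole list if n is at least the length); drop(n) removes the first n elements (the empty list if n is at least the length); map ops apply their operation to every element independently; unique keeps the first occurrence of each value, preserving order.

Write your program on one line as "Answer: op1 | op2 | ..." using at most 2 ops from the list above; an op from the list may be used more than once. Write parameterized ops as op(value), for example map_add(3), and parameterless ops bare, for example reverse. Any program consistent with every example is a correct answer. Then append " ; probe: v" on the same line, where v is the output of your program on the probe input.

map_add(-1) | reverse ; probe: [26, 12, -5, -27, -27, -6, 22]

Check, running the answer program on each example:
  [31, 32, 42, 11, -37, 19] -> [30, 31, 41, 10, -38, 18] -> [18, -38, 10, 41, 31, 30]
  [-6, -11, 38, 14, -33, -30, -3, -16] -> [-7, -12, 37, 13, -34, -31, -4, -17] -> [-17, -4, -31, -34, 13, 37, -12, -7]
  [16, 6, -26, -22, -9, -45, 46] -> [15, 5, -27, -23, -10, -46, 45] -> [45, -46, -10, -23, -27, 5, 15]
  [-49, 13, 2, 36, 26, 40, -23, -41, -6, -25] -> [-50, 12, 1, 35, 25, 39, -24, -42, -7, -26] -> [-26, -7, -42, -24, 39, 25, 35, 1, 12, -50]
  [30, 35, -37, -8, -16, -25, 30] -> [29, 34, -38, -9, -17, -26, 29] -> [29, -26, -17, -9, -38, 34, 29]
  [-49, -28, -10, -7, 26, 16, -7, 43, -34] -> [-50, -29, -11, -8, 25, 15, -8, 42, -35] -> [-35, 42, -8, 15, 25, -8, -11, -29, -50]
  probe: [23, -5, -26, -26, -4, 13, 27] -> [22, -6, -27, -27, -5, 12, 26] -> [26, 12, -5, -27, -27, -6, 22]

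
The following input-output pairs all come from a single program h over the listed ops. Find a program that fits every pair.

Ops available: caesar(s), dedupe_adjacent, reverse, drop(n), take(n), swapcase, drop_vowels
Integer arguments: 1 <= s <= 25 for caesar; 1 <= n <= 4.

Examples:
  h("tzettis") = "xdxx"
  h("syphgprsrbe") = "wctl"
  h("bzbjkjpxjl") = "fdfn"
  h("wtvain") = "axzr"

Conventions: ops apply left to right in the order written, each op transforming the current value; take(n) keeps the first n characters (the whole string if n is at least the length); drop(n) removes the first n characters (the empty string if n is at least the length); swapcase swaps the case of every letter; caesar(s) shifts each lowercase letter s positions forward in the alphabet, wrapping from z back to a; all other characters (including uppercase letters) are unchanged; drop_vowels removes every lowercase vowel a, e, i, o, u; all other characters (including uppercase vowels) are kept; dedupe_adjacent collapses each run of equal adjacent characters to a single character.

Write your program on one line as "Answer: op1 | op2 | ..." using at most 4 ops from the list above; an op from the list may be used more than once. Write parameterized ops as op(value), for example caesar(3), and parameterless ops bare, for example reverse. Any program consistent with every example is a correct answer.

drop_vowels | caesar(4) | take(4)

Check, running the answer program on each example:
  "tzettis" -> "tztts" -> "xdxxw" -> "xdxx"
  "syphgprsrbe" -> "syphgprsrb" -> "wctlktvwvf" -> "wctl"
  "bzbjkjpxjl" -> "bzbjkjpxjl" -> "fdfnontbnp" -> "fdfn"
  "wtvain" -> "wtvn" -> "axzr" -> "axzr"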